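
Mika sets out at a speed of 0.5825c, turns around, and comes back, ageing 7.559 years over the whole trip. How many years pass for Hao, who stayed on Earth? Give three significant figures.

Δt = 9.30 years

γ = 1/√(1 − 0.5825²) = 1/√0.6607 = 1.230
Earth-frame duration is the dilated interval: Δt = γτ = 1.230 × 7.559 years.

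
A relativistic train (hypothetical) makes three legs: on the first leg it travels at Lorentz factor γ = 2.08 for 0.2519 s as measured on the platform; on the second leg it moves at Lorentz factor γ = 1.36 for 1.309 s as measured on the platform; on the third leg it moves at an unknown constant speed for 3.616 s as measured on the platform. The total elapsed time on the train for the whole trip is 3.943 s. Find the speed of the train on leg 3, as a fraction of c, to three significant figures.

Leg 1: γ = 2.08; τ_1 = 0.2519/2.080 = 0.1211 s.
Leg 2: γ = 1.36; τ_2 = 1.309/1.360 = 0.9625 s.
Leg 3: speed unknown; τ_3 = 3.616/γ_3.
Total proper time: 0.1211 + 0.9625 + τ_3 = 3.943, so τ_3 = 3.943 − 1.084 = 2.859 s.
γ_3 = 3.616/2.859 = 1.265; β = √(1 − 1/γ²) = √0.3747.

β = 0.612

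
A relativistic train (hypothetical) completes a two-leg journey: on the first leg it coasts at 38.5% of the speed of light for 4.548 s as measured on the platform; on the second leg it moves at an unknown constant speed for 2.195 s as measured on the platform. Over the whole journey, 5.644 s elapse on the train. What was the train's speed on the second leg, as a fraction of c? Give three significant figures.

Leg 1: β = 0.385; γ = 1/√(1 − 0.385²) = 1/√0.8518 = 1.084; τ_1 = 4.548/1.084 = 4.197 s.
Leg 2: speed unknown; τ_2 = 2.195/γ_2.
Total proper time: 4.197 + τ_2 = 5.644, so τ_2 = 5.644 − 4.197 = 1.447 s.
γ_2 = 2.195/1.447 = 1.517; β = √(1 − 1/γ²) = √0.5657.

β = 0.752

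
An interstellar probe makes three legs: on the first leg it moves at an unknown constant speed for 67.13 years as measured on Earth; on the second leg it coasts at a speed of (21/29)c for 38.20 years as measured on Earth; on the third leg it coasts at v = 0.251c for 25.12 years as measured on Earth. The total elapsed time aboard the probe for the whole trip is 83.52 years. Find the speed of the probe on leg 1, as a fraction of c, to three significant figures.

β = 0.872

Leg 1: speed unknown; τ_1 = 67.13/γ_1.
Leg 2: γ = 1/√(1 − (21/29)²) = 29/20 = 1.450; τ_2 = 38.20/1.450 = 26.34 years.
Leg 3: γ = 1/√(1 − 0.251²) = 1/√0.9370 = 1.033; τ_3 = 25.12/1.033 = 24.32 years.
Total proper time: τ_1 + 26.34 + 24.32 = 83.52, so τ_1 = 83.52 − 50.66 = 32.86 years.
γ_1 = 67.13/32.86 = 2.043; β = √(1 − 1/γ²) = √0.7604.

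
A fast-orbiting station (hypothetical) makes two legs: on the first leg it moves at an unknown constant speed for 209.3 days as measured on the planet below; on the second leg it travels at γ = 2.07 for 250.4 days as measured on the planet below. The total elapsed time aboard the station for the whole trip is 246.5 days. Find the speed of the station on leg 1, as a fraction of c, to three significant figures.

β = 0.800

Leg 1: speed unknown; τ_1 = 209.3/γ_1.
Leg 2: γ = 2.07; τ_2 = 250.4/2.070 = 121.0 days.
Total proper time: τ_1 + 121.0 = 246.5, so τ_1 = 246.5 − 121.0 = 125.5 days.
γ_1 = 209.3/125.5 = 1.667; β = √(1 − 1/γ²) = √0.6403.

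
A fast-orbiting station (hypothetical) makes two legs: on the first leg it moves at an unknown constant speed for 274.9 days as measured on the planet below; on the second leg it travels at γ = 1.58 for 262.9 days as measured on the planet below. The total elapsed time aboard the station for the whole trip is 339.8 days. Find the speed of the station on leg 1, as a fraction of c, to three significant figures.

β = 0.776

Leg 1: speed unknown; τ_1 = 274.9/γ_1.
Leg 2: γ = 1.58; τ_2 = 262.9/1.580 = 166.4 days.
Total proper time: τ_1 + 166.4 = 339.8, so τ_1 = 339.8 − 166.4 = 173.4 days.
γ_1 = 274.9/173.4 = 1.585; β = √(1 − 1/γ²) = √0.6021.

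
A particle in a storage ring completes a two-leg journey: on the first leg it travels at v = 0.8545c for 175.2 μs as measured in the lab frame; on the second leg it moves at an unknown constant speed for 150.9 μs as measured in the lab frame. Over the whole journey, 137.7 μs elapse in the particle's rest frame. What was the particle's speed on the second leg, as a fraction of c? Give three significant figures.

β = 0.951

Leg 1: γ = 1/√(1 − 0.8545²) = 1/√0.2698 = 1.925; τ_1 = 175.2/1.925 = 91.01 μs.
Leg 2: speed unknown; τ_2 = 150.9/γ_2.
Total proper time: 91.01 + τ_2 = 137.7, so τ_2 = 137.7 − 91.01 = 46.69 μs.
γ_2 = 150.9/46.69 = 3.232; β = √(1 − 1/γ²) = √0.9043.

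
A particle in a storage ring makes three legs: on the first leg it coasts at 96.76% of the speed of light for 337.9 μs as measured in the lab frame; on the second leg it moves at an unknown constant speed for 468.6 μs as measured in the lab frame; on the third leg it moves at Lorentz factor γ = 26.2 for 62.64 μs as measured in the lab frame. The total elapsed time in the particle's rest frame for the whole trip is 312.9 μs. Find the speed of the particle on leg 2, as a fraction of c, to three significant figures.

Leg 1: β = 0.9676; γ = 1/√(1 − 0.9676²) = 1/√0.06375 = 3.961; τ_1 = 337.9/3.961 = 85.32 μs.
Leg 2: speed unknown; τ_2 = 468.6/γ_2.
Leg 3: γ = 26.2; τ_3 = 62.64/26.20 = 2.391 μs.
Total proper time: 85.32 + τ_2 + 2.391 = 312.9, so τ_2 = 312.9 − 87.71 = 225.2 μs.
γ_2 = 468.6/225.2 = 2.081; β = √(1 − 1/γ²) = √0.7691.

β = 0.877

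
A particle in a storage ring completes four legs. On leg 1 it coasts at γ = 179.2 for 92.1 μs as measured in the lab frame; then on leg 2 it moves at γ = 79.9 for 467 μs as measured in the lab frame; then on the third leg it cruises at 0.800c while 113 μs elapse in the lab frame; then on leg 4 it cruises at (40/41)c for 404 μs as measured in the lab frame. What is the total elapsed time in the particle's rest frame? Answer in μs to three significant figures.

Leg 1: γ = 179.2; τ_1 = 92.1/179.2 = 0.5140 μs.
Leg 2: γ = 79.9; τ_2 = 467/79.90 = 5.845 μs.
Leg 3: γ = 1/√(1 − 0.800²) = 5/3 ≈ 1.667; τ_3 = 113/1.667 = 67.80 μs.
Leg 4: γ = 1/√(1 − (40/41)²) = 41/9 ≈ 4.556; τ_4 = 404/4.556 = 88.68 μs.
Total: 0.5140 + 5.845 + 67.80 + 88.68 μs.

τ = 163 μs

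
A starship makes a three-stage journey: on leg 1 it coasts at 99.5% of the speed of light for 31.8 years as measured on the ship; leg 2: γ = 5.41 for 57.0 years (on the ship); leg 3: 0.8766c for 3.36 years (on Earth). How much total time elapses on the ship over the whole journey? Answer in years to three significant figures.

Leg 1: 31.8 years is already measured on the ship.
Leg 2: 57.0 years is already measured on the ship.
Leg 3: γ = 1/√(1 − 0.8766²) = 1/√0.2316 = 2.078; τ_3 = 3.36/2.078 = 1.617 years.
Total: 31.80 + 57.00 + 1.617 years.

τ = 90.4 years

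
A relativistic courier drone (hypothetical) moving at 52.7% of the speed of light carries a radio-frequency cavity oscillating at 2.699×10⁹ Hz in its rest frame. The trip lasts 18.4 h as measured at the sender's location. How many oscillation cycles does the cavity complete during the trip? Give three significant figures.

N = 1.52×10¹⁴

β = 0.527; γ = 1/√(1 − 0.527²) = 1/√0.7223 = 1.177
The oscillator's own cycle count is N = f × τ where τ is the proper time aboard the drone. τ = Δt/γ = 18.4/1.177 = 15.64 h = 5.630×10⁴ s.
N = 2.699×10⁹ × 5.630×10⁴ = 1.519×10¹⁴.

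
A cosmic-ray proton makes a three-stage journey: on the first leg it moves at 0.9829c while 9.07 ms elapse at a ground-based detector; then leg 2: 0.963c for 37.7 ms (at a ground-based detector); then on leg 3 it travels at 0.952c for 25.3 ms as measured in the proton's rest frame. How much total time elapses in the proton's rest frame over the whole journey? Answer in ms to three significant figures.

τ = 37.1 ms

Leg 1: γ = 1/√(1 − 0.9829²) = 1/√0.03391 = 5.431; τ_1 = 9.07/5.431 = 1.670 ms.
Leg 2: γ = 1/√(1 − 0.963²) = 1/√0.07263 = 3.711; τ_2 = 37.7/3.711 = 10.16 ms.
Leg 3: 25.3 ms is already measured in the proton's rest frame.
Total: 1.670 + 10.16 + 25.30 ms.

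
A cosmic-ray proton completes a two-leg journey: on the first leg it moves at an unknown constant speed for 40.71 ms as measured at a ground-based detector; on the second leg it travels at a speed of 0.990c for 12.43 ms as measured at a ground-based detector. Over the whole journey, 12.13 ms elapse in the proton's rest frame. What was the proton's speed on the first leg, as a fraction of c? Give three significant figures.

Leg 1: speed unknown; τ_1 = 40.71/γ_1.
Leg 2: γ = 1/√(1 − 0.990²) = 1/√0.01990 = 7.089; τ_2 = 12.43/7.089 = 1.753 ms.
Total proper time: τ_1 + 1.753 = 12.13, so τ_1 = 12.13 − 1.753 = 10.38 ms.
γ_1 = 40.71/10.38 = 3.923; β = √(1 − 1/γ²) = √0.9350.

β = 0.967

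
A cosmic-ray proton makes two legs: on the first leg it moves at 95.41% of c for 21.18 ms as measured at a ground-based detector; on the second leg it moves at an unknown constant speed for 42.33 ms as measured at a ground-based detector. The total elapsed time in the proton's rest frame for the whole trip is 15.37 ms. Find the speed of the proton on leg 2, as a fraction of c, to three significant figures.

Leg 1: β = 0.9541; γ = 1/√(1 − 0.9541²) = 1/√0.08969 = 3.339; τ_1 = 21.18/3.339 = 6.343 ms.
Leg 2: speed unknown; τ_2 = 42.33/γ_2.
Total proper time: 6.343 + τ_2 = 15.37, so τ_2 = 15.37 − 6.343 = 9.027 ms.
γ_2 = 42.33/9.027 = 4.689; β = √(1 − 1/γ²) = √0.9545.

β = 0.977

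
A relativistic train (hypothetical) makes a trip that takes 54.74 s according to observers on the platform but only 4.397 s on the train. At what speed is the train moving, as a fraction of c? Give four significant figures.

The proper time is measured on the train (both events occur at the train's location); Δt is measured on the platform. γ = Δt/τ = 54.74/4.397 = 12.45.
β = √(1 − 1/γ²) = √(1 − 0.006452) = √0.9935

v = 0.9968c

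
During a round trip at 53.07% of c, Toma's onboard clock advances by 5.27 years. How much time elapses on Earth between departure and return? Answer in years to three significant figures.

Δt = 6.22 years

β = 0.5307; γ = 1/√(1 − 0.5307²) = 1/√0.7184 = 1.180
Earth-frame duration is the dilated interval: Δt = γτ = 1.180 × 5.27 years.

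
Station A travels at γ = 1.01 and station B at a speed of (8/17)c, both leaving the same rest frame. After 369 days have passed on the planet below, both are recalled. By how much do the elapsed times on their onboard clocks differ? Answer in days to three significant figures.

A: γ = 1.01; τ_A = 369/1.010 = 365.3 days.
B: γ = 1/√(1 − (8/17)²) = 17/15 ≈ 1.133; τ_B = 369/1.133 = 325.6 days.

|τ_A − τ_B| = 39.8 days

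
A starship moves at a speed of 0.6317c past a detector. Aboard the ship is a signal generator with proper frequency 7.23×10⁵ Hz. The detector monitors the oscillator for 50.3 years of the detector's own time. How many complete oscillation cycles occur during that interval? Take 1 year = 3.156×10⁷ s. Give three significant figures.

γ = 1/√(1 − 0.6317²) = 1/√0.6010 = 1.290
During 50.3 years of lab time, the oscillator's proper time advances by τ = Δt/γ = 50.3/1.290 = 38.99 years = 1.231×10⁹ s.
N = f × τ = 7.23×10⁵ × 1.231×10⁹ = 8.897×10¹⁴.

N = 8.90×10¹⁴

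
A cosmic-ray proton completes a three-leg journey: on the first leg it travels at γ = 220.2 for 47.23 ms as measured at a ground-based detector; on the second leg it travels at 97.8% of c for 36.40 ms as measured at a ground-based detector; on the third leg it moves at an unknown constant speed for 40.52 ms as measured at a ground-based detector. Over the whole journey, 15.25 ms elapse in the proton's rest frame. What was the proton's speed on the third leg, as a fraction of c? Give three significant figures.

Leg 1: γ = 220.2; τ_1 = 47.23/220.2 = 0.2145 ms.
Leg 2: β = 0.978; γ = 1/√(1 − 0.978²) = 1/√0.04352 = 4.794; τ_2 = 36.40/4.794 = 7.593 ms.
Leg 3: speed unknown; τ_3 = 40.52/γ_3.
Total proper time: 0.2145 + 7.593 + τ_3 = 15.25, so τ_3 = 15.25 − 7.808 = 7.442 ms.
γ_3 = 40.52/7.442 = 5.445; β = √(1 − 1/γ²) = √0.9663.

β = 0.983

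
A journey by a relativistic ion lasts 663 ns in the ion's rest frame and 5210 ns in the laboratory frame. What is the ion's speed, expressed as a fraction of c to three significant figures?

The proper time is measured in the ion's rest frame (both events occur at the ion's location); Δt is measured in the laboratory frame. γ = Δt/τ = 5210/663 = 7.858.
β = √(1 − 1/γ²) = √(1 − 0.01619) = √0.9838

v = 0.992c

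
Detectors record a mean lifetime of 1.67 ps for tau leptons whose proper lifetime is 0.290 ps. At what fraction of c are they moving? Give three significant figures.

γ = Δt/τ₀ = 1.67/0.290 = 5.759
β = √(1 − 1/γ²) = √(1 − 0.03016) = √0.9698

v = 0.985c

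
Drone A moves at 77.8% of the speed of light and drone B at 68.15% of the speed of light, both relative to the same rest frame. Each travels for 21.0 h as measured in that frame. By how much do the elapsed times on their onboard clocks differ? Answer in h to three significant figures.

|τ_A − τ_B| = 2.17 h

A: β = 0.778; γ = 1/√(1 − 0.778²) = 1/√0.3947 = 1.592; τ_A = 21.0/1.592 = 13.19 h.
B: β = 0.6815; γ = 1/√(1 − 0.6815²) = 1/√0.5356 = 1.366; τ_B = 21.0/1.366 = 15.37 h.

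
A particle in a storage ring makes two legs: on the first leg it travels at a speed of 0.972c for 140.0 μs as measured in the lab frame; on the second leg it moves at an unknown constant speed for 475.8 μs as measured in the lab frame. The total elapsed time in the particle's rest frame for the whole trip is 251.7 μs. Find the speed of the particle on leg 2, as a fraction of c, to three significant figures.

Leg 1: γ = 1/√(1 − 0.972²) = 1/√0.05522 = 4.256; τ_1 = 140.0/4.256 = 32.90 μs.
Leg 2: speed unknown; τ_2 = 475.8/γ_2.
Total proper time: 32.90 + τ_2 = 251.7, so τ_2 = 251.7 − 32.90 = 218.8 μs.
γ_2 = 475.8/218.8 = 2.175; β = √(1 − 1/γ²) = √0.7885.

β = 0.888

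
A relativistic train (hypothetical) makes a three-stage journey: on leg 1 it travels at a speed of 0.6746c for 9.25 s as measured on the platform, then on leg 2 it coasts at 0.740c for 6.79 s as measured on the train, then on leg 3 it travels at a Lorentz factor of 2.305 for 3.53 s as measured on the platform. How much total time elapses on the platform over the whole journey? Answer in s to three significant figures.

Δt = 22.9 s

Leg 1: 9.25 s is already measured on the platform.
Leg 2: γ = 1/√(1 − 0.740²) = 1/√0.4524 = 1.487; Δt_2 = 1.487 × 6.79 = 10.10 s.
Leg 3: 3.53 s is already measured on the platform.
Total: 9.250 + 10.10 + 3.530 s.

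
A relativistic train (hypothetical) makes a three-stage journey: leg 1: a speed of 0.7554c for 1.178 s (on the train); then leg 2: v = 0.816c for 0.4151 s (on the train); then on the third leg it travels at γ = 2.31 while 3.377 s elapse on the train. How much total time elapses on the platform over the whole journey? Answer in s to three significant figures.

Δt = 10.3 s

Leg 1: γ = 1/√(1 − 0.7554²) = 1/√0.4294 = 1.526; Δt_1 = 1.526 × 1.178 = 1.798 s.
Leg 2: γ = 1/√(1 − 0.816²) = 1/√0.3341 = 1.730; Δt_2 = 1.730 × 0.4151 = 0.7181 s.
Leg 3: γ = 2.31; Δt_3 = 2.310 × 3.377 = 7.801 s.
Total: 1.798 + 0.7181 + 7.801 s.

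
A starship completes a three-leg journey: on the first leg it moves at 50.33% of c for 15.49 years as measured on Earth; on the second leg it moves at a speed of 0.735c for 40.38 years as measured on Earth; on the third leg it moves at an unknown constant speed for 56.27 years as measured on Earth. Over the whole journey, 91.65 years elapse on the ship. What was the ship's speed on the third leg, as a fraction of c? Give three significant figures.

Leg 1: β = 0.5033; γ = 1/√(1 − 0.5033²) = 1/√0.7467 = 1.157; τ_1 = 15.49/1.157 = 13.39 years.
Leg 2: γ = 1/√(1 − 0.735²) = 1/√0.4598 = 1.475; τ_2 = 40.38/1.475 = 27.38 years.
Leg 3: speed unknown; τ_3 = 56.27/γ_3.
Total proper time: 13.39 + 27.38 + τ_3 = 91.65, so τ_3 = 91.65 − 40.77 = 50.88 years.
γ_3 = 56.27/50.88 = 1.106; β = √(1 − 1/γ²) = √0.1823.

β = 0.427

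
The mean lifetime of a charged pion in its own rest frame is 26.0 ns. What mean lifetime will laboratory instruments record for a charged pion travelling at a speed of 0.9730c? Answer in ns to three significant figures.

Δt = 113 ns

γ = 1/√(1 − 0.9730²) = 1/√0.05327 = 4.333
The rest-frame lifetime is the proper time; the lab measures the dilated interval Δt = γτ₀ = 4.333 × 26.0 ns.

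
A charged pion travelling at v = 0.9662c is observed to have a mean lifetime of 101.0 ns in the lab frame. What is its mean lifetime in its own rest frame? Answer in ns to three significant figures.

τ₀ = 26.0 ns

γ = 1/√(1 − 0.9662²) = 1/√0.06646 = 3.879
The lab-frame lifetime is the dilated interval; the proper lifetime is τ₀ = Δt/γ = 101.0/3.879 ns.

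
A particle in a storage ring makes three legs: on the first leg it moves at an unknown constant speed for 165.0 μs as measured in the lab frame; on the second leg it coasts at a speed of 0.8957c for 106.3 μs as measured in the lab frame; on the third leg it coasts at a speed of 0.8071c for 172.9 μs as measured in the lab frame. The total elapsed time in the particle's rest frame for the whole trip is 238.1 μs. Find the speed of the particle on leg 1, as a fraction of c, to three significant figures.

Leg 1: speed unknown; τ_1 = 165.0/γ_1.
Leg 2: γ = 1/√(1 − 0.8957²) = 1/√0.1977 = 2.249; τ_2 = 106.3/2.249 = 47.27 μs.
Leg 3: γ = 1/√(1 − 0.8071²) = 1/√0.3486 = 1.694; τ_3 = 172.9/1.694 = 102.1 μs.
Total proper time: τ_1 + 47.27 + 102.1 = 238.1, so τ_1 = 238.1 − 149.3 = 88.75 μs.
γ_1 = 165.0/88.75 = 1.859; β = √(1 − 1/γ²) = √0.7107.

β = 0.843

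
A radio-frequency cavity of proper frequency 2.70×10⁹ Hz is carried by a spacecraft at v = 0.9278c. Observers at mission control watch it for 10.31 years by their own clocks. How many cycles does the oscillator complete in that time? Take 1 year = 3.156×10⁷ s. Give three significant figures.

γ = 1/√(1 − 0.9278²) = 1/√0.1392 = 2.680
During 10.31 years of lab time, the oscillator's proper time advances by τ = Δt/γ = 10.31/2.680 = 3.846 years = 1.214×10⁸ s.
N = f × τ = 2.70×10⁹ × 1.214×10⁸ = 3.278×10¹⁷.

N = 3.28×10¹⁷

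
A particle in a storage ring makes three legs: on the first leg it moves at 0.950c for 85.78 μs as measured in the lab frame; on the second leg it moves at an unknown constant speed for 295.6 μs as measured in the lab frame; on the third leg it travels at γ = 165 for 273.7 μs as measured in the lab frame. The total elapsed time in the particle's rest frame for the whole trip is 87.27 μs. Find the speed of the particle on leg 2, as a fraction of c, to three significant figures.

β = 0.980

Leg 1: γ = 1/√(1 − 0.950²) = 1/√0.09750 = 3.203; τ_1 = 85.78/3.203 = 26.78 μs.
Leg 2: speed unknown; τ_2 = 295.6/γ_2.
Leg 3: γ = 165; τ_3 = 273.7/165.0 = 1.659 μs.
Total proper time: 26.78 + τ_2 + 1.659 = 87.27, so τ_2 = 87.27 − 28.44 = 58.83 μs.
γ_2 = 295.6/58.83 = 5.025; β = √(1 − 1/γ²) = √0.9604.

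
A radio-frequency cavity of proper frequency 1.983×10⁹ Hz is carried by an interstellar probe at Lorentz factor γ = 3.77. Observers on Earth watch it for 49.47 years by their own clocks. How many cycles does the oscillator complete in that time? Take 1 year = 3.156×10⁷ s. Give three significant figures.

N = 8.21×10¹⁷

γ = 3.77
During 49.47 years of lab time, the oscillator's proper time advances by τ = Δt/γ = 49.47/3.770 = 13.12 years = 4.141×10⁸ s.
N = f × τ = 1.983×10⁹ × 4.141×10⁸ = 8.212×10¹⁷.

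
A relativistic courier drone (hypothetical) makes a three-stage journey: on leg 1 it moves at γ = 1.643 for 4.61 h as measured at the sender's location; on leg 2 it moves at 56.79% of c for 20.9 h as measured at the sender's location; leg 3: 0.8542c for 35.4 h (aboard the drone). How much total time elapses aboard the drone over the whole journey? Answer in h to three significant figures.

Leg 1: γ = 1.643; τ_1 = 4.61/1.643 = 2.806 h.
Leg 2: β = 0.5679; γ = 1/√(1 − 0.5679²) = 1/√0.6775 = 1.215; τ_2 = 20.9/1.215 = 17.20 h.
Leg 3: 35.4 h is already measured aboard the drone.
Total: 2.806 + 17.20 + 35.40 h.

τ = 55.4 h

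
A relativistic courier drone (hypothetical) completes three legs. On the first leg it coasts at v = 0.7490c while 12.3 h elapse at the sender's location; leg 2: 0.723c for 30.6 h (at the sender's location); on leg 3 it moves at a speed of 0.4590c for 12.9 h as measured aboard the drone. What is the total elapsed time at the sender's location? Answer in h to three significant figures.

Δt = 57.4 h

Leg 1: 12.3 h is already measured at the sender's location.
Leg 2: 30.6 h is already measured at the sender's location.
Leg 3: γ = 1/√(1 − 0.4590²) = 1/√0.7893 = 1.126; Δt_3 = 1.126 × 12.9 = 14.52 h.
Total: 12.30 + 30.60 + 14.52 h.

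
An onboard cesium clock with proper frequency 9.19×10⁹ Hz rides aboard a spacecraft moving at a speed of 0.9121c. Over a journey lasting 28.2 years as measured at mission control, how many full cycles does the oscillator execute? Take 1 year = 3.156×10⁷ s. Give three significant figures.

N = 3.35×10¹⁸

γ = 1/√(1 − 0.9121²) = 1/√0.1681 = 2.439
The oscillator's own cycle count is N = f × τ where τ is the proper time aboard the spacecraft. τ = Δt/γ = 28.2/2.439 = 11.56 years = 3.649×10⁸ s.
N = 9.19×10⁹ × 3.649×10⁸ = 3.353×10¹⁸.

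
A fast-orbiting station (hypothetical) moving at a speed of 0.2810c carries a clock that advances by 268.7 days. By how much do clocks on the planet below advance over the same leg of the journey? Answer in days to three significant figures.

Δt = 280 days

γ = 1/√(1 − 0.2810²) = 1/√0.9210 = 1.042
The interval measured aboard the station is the proper time (both events occur at the same place in that frame); the lab-frame interval is Δt = γτ = 1.042 × 268.7 days.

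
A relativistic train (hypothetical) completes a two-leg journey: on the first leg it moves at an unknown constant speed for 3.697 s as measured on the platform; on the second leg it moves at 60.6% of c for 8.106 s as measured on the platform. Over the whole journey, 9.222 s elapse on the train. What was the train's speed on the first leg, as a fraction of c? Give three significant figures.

Leg 1: speed unknown; τ_1 = 3.697/γ_1.
Leg 2: β = 0.606; γ = 1/√(1 − 0.606²) = 1/√0.6328 = 1.257; τ_2 = 8.106/1.257 = 6.448 s.
Total proper time: τ_1 + 6.448 = 9.222, so τ_1 = 9.222 − 6.448 = 2.774 s.
γ_1 = 3.697/2.774 = 1.333; β = √(1 − 1/γ²) = √0.4370.

β = 0.661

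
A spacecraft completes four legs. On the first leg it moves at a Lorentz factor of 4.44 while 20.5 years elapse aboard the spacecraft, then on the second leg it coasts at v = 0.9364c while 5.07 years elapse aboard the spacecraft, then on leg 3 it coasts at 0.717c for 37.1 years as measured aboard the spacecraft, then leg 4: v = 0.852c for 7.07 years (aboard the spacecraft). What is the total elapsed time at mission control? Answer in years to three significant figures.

Leg 1: γ = 4.44; Δt_1 = 4.440 × 20.5 = 91.02 years.
Leg 2: γ = 1/√(1 − 0.9364²) = 1/√0.1232 = 2.850; Δt_2 = 2.850 × 5.07 = 14.45 years.
Leg 3: γ = 1/√(1 − 0.717²) = 1/√0.4859 = 1.435; Δt_3 = 1.435 × 37.1 = 53.22 years.
Leg 4: γ = 1/√(1 − 0.852²) = 1/√0.2741 = 1.910; Δt_4 = 1.910 × 7.07 = 13.50 years.
Total: 91.02 + 14.45 + 53.22 + 13.50 years.

Δt = 172 years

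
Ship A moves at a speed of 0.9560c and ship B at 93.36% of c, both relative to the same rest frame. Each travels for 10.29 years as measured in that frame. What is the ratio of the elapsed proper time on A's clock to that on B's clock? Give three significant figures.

τ_A/τ_B = 0.819

A: γ = 1/√(1 − 0.9560²) = 1/√0.08606 = 3.409. B: β = 0.9336; γ = 1/√(1 − 0.9336²) = 1/√0.1284 = 2.791.
τ_A/τ_B = γ_B/γ_A = 2.791/3.409 = 0.8187, so τ_A/τ_B = 0.8187.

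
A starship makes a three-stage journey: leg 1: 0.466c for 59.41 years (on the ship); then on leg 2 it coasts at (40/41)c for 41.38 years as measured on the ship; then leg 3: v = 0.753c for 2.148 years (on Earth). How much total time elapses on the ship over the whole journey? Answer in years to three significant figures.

τ = 102 years

Leg 1: 59.41 years is already measured on the ship.
Leg 2: 41.38 years is already measured on the ship.
Leg 3: γ = 1/√(1 − 0.753²) = 1/√0.4330 = 1.520; τ_3 = 2.148/1.520 = 1.413 years.
Total: 59.41 + 41.38 + 1.413 years.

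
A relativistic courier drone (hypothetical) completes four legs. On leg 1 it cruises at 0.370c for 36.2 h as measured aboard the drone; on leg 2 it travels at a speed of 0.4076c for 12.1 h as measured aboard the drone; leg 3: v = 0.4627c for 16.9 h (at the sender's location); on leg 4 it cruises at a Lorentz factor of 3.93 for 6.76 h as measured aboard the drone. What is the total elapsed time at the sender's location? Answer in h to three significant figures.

Δt = 95.7 h

Leg 1: γ = 1/√(1 − 0.370²) = 1/√0.8631 = 1.076; Δt_1 = 1.076 × 36.2 = 38.97 h.
Leg 2: γ = 1/√(1 − 0.4076²) = 1/√0.8339 = 1.095; Δt_2 = 1.095 × 12.1 = 13.25 h.
Leg 3: 16.9 h is already measured at the sender's location.
Leg 4: γ = 3.93; Δt_4 = 3.930 × 6.76 = 26.57 h.
Total: 38.97 + 13.25 + 16.90 + 26.57 h.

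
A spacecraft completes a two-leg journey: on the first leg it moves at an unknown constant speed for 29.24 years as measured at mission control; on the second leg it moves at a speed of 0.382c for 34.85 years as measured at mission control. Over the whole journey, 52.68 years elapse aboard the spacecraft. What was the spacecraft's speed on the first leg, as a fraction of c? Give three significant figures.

β = 0.714

Leg 1: speed unknown; τ_1 = 29.24/γ_1.
Leg 2: γ = 1/√(1 − 0.382²) = 1/√0.8541 = 1.082; τ_2 = 34.85/1.082 = 32.21 years.
Total proper time: τ_1 + 32.21 = 52.68, so τ_1 = 52.68 − 32.21 = 20.47 years.
γ_1 = 29.24/20.47 = 1.428; β = √(1 − 1/γ²) = √0.5098.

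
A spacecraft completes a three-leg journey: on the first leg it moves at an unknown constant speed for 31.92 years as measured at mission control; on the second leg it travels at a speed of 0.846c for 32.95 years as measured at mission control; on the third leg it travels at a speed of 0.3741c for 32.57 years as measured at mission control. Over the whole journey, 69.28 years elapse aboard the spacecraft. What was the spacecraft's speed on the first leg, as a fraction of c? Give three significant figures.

Leg 1: speed unknown; τ_1 = 31.92/γ_1.
Leg 2: γ = 1/√(1 − 0.846²) = 1/√0.2843 = 1.876; τ_2 = 32.95/1.876 = 17.57 years.
Leg 3: γ = 1/√(1 − 0.3741²) = 1/√0.8600 = 1.078; τ_3 = 32.57/1.078 = 30.21 years.
Total proper time: τ_1 + 17.57 + 30.21 = 69.28, so τ_1 = 69.28 − 47.77 = 21.51 years.
γ_1 = 31.92/21.51 = 1.484; β = √(1 − 1/γ²) = √0.5460.

β = 0.739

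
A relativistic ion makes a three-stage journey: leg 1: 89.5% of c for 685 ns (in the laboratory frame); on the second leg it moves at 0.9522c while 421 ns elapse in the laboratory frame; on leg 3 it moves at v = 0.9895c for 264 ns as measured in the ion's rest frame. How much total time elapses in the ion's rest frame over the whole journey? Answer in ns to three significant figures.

Leg 1: β = 0.895; γ = 1/√(1 − 0.895²) = 1/√0.1990 = 2.242; τ_1 = 685/2.242 = 305.6 ns.
Leg 2: γ = 1/√(1 − 0.9522²) = 1/√0.09332 = 3.274; τ_2 = 421/3.274 = 128.6 ns.
Leg 3: 264 ns is already measured in the ion's rest frame.
Total: 305.6 + 128.6 + 264.0 ns.

τ = 698 ns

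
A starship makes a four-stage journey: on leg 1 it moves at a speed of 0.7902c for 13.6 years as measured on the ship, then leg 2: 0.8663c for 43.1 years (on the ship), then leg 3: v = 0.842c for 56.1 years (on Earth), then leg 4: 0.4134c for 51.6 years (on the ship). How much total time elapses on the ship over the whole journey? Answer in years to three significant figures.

τ = 139 years

Leg 1: 13.6 years is already measured on the ship.
Leg 2: 43.1 years is already measured on the ship.
Leg 3: γ = 1/√(1 − 0.842²) = 1/√0.2910 = 1.854; τ_3 = 56.1/1.854 = 30.26 years.
Leg 4: 51.6 years is already measured on the ship.
Total: 13.60 + 43.10 + 30.26 + 51.60 years.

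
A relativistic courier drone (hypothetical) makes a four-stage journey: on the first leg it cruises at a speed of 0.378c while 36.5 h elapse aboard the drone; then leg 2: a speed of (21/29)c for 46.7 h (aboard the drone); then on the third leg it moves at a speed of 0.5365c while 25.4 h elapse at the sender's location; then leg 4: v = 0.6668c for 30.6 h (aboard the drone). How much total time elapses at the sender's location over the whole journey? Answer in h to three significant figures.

Δt = 174 h

Leg 1: γ = 1/√(1 − 0.378²) = 1/√0.8571 = 1.080; Δt_1 = 1.080 × 36.5 = 39.43 h.
Leg 2: γ = 1/√(1 − (21/29)²) = 29/20 = 1.450; Δt_2 = 1.450 × 46.7 = 67.72 h.
Leg 3: 25.4 h is already measured at the sender's location.
Leg 4: γ = 1/√(1 − 0.6668²) = 1/√0.5554 = 1.342; Δt_4 = 1.342 × 30.6 = 41.06 h.
Total: 39.43 + 67.72 + 25.40 + 41.06 h.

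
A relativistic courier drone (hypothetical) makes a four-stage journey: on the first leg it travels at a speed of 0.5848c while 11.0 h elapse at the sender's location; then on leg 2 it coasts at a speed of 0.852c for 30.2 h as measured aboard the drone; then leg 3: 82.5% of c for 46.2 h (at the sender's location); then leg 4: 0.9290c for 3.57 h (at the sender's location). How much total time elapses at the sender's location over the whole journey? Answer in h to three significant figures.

Leg 1: 11.0 h is already measured at the sender's location.
Leg 2: γ = 1/√(1 − 0.852²) = 1/√0.2741 = 1.910; Δt_2 = 1.910 × 30.2 = 57.68 h.
Leg 3: 46.2 h is already measured at the sender's location.
Leg 4: 3.57 h is already measured at the sender's location.
Total: 11.00 + 57.68 + 46.20 + 3.570 h.

Δt = 118 h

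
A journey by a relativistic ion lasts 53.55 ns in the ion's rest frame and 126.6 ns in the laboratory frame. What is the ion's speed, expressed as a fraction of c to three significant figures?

The proper time is measured in the ion's rest frame (both events occur at the ion's location); Δt is measured in the laboratory frame. γ = Δt/τ = 126.6/53.55 = 2.364.
β = √(1 − 1/γ²) = √(1 − 0.1789) = √0.8211

β = 0.906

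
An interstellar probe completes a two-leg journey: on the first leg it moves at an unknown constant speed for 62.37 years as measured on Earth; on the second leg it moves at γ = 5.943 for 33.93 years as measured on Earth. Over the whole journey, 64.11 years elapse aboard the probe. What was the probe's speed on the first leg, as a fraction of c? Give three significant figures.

Leg 1: speed unknown; τ_1 = 62.37/γ_1.
Leg 2: γ = 5.943; τ_2 = 33.93/5.943 = 5.709 years.
Total proper time: τ_1 + 5.709 = 64.11, so τ_1 = 64.11 − 5.709 = 58.40 years.
γ_1 = 62.37/58.40 = 1.068; β = √(1 − 1/γ²) = √0.1232.

β = 0.351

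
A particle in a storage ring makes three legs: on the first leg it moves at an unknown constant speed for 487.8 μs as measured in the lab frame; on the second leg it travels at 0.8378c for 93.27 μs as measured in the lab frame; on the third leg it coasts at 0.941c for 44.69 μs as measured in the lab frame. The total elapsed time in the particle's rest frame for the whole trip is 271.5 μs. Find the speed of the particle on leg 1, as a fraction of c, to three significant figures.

β = 0.907

Leg 1: speed unknown; τ_1 = 487.8/γ_1.
Leg 2: γ = 1/√(1 − 0.8378²) = 1/√0.2981 = 1.832; τ_2 = 93.27/1.832 = 50.92 μs.
Leg 3: γ = 1/√(1 − 0.941²) = 1/√0.1145 = 2.955; τ_3 = 44.69/2.955 = 15.12 μs.
Total proper time: τ_1 + 50.92 + 15.12 = 271.5, so τ_1 = 271.5 − 66.05 = 205.5 μs.
γ_1 = 487.8/205.5 = 2.374; β = √(1 − 1/γ²) = √0.8226.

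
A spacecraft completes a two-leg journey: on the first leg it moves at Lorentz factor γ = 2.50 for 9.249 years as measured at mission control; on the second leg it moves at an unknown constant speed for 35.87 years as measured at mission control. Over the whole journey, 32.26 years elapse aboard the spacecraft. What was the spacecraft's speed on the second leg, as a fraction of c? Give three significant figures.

Leg 1: γ = 2.50; τ_1 = 9.249/2.500 = 3.700 years.
Leg 2: speed unknown; τ_2 = 35.87/γ_2.
Total proper time: 3.700 + τ_2 = 32.26, so τ_2 = 32.26 − 3.700 = 28.56 years.
γ_2 = 35.87/28.56 = 1.256; β = √(1 − 1/γ²) = √0.3660.

β = 0.605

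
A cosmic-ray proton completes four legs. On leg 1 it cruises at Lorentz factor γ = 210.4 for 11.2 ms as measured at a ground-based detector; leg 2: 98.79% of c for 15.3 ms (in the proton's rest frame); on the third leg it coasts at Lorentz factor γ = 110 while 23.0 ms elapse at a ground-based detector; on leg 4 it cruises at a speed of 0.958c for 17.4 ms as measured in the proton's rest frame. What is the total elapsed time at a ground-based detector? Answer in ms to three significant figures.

Leg 1: 11.2 ms is already measured at a ground-based detector.
Leg 2: β = 0.9879; γ = 1/√(1 − 0.9879²) = 1/√0.02405 = 6.448; Δt_2 = 6.448 × 15.3 = 98.65 ms.
Leg 3: 23.0 ms is already measured at a ground-based detector.
Leg 4: γ = 1/√(1 − 0.958²) = 1/√0.08224 = 3.487; Δt_4 = 3.487 × 17.4 = 60.68 ms.
Total: 11.20 + 98.65 + 23.00 + 60.68 ms.

Δt = 194 ms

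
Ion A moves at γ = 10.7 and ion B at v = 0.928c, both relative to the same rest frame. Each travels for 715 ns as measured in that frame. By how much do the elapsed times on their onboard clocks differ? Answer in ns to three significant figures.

|τ_A − τ_B| = 200 ns

A: γ = 10.7; τ_A = 715/10.70 = 66.82 ns.
B: γ = 1/√(1 − 0.928²) = 1/√0.1388 = 2.684; τ_B = 715/2.684 = 266.4 ns.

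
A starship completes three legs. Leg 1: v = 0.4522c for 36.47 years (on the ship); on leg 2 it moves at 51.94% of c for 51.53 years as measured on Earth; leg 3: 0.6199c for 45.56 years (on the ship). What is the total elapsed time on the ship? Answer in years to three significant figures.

Leg 1: 36.47 years is already measured on the ship.
Leg 2: β = 0.5194; γ = 1/√(1 − 0.5194²) = 1/√0.7302 = 1.170; τ_2 = 51.53/1.170 = 44.03 years.
Leg 3: 45.56 years is already measured on the ship.
Total: 36.47 + 44.03 + 45.56 years.

τ = 126 years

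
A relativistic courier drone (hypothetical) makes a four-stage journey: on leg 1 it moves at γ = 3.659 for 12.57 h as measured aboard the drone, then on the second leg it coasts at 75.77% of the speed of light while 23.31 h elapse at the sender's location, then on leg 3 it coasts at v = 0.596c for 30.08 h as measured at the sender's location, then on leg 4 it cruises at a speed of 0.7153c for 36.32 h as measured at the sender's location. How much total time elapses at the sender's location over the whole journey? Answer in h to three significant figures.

Leg 1: γ = 3.659; Δt_1 = 3.659 × 12.57 = 45.99 h.
Leg 2: 23.31 h is already measured at the sender's location.
Leg 3: 30.08 h is already measured at the sender's location.
Leg 4: 36.32 h is already measured at the sender's location.
Total: 45.99 + 23.31 + 30.08 + 36.32 h.

Δt = 136 h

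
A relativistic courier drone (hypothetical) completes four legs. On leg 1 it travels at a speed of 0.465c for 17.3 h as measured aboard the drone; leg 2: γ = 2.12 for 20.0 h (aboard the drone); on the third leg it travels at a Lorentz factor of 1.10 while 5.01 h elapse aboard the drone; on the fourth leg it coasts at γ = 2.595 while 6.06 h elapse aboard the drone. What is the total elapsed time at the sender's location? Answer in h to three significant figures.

Leg 1: γ = 1/√(1 − 0.465²) = 1/√0.7838 = 1.130; Δt_1 = 1.130 × 17.3 = 19.54 h.
Leg 2: γ = 2.12; Δt_2 = 2.120 × 20.0 = 42.40 h.
Leg 3: γ = 1.10; Δt_3 = 1.100 × 5.01 = 5.511 h.
Leg 4: γ = 2.595; Δt_4 = 2.595 × 6.06 = 15.73 h.
Total: 19.54 + 42.40 + 5.511 + 15.73 h.

Δt = 83.2 h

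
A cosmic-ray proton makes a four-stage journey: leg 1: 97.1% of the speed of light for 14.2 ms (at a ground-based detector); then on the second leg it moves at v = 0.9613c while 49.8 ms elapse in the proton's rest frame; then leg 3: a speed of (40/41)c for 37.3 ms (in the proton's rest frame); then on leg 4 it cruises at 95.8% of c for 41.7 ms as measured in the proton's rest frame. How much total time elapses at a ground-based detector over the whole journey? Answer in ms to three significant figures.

Δt = 510 ms

Leg 1: 14.2 ms is already measured at a ground-based detector.
Leg 2: γ = 1/√(1 − 0.9613²) = 1/√0.07590 = 3.630; Δt_2 = 3.630 × 49.8 = 180.8 ms.
Leg 3: γ = 1/√(1 − (40/41)²) = 41/9 ≈ 4.556; Δt_3 = 4.556 × 37.3 = 169.9 ms.
Leg 4: β = 0.958; γ = 1/√(1 − 0.958²) = 1/√0.08224 = 3.487; Δt_4 = 3.487 × 41.7 = 145.4 ms.
Total: 14.20 + 180.8 + 169.9 + 145.4 ms.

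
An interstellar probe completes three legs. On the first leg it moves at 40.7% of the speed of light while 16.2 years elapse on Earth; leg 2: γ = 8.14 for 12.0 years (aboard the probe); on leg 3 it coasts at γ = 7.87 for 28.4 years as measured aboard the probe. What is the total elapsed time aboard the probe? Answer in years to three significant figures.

τ = 55.2 years

Leg 1: β = 0.407; γ = 1/√(1 − 0.407²) = 1/√0.8344 = 1.095; τ_1 = 16.2/1.095 = 14.80 years.
Leg 2: 12.0 years is already measured aboard the probe.
Leg 3: 28.4 years is already measured aboard the probe.
Total: 14.80 + 12.00 + 28.40 years.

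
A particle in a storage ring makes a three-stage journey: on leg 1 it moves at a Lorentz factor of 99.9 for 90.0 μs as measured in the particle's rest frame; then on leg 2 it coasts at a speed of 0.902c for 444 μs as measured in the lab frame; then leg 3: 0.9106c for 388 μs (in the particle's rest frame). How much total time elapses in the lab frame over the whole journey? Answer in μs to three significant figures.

Leg 1: γ = 99.9; Δt_1 = 99.90 × 90.0 = 8991 μs.
Leg 2: 444 μs is already measured in the lab frame.
Leg 3: γ = 1/√(1 − 0.9106²) = 1/√0.1708 = 2.420; Δt_3 = 2.420 × 388 = 938.8 μs.
Total: 8991 + 444.0 + 938.8 μs.

Δt = 1.04×10⁴ μs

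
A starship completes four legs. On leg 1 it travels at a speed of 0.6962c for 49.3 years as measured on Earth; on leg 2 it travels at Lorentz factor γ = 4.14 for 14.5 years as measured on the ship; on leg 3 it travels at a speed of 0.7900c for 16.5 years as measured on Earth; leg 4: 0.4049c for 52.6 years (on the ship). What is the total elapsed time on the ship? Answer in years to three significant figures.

Leg 1: γ = 1/√(1 − 0.6962²) = 1/√0.5153 = 1.393; τ_1 = 49.3/1.393 = 35.39 years.
Leg 2: 14.5 years is already measured on the ship.
Leg 3: γ = 1/√(1 − 0.7900²) = 1/√0.3759 = 1.631; τ_3 = 16.5/1.631 = 10.12 years.
Leg 4: 52.6 years is already measured on the ship.
Total: 35.39 + 14.50 + 10.12 + 52.60 years.

τ = 113 years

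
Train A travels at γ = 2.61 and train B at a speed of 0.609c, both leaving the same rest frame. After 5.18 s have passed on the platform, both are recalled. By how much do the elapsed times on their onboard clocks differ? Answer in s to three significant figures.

A: γ = 2.61; τ_A = 5.18/2.610 = 1.985 s.
B: γ = 1/√(1 − 0.609²) = 1/√0.6291 = 1.261; τ_B = 5.18/1.261 = 4.109 s.

|τ_A − τ_B| = 2.12 s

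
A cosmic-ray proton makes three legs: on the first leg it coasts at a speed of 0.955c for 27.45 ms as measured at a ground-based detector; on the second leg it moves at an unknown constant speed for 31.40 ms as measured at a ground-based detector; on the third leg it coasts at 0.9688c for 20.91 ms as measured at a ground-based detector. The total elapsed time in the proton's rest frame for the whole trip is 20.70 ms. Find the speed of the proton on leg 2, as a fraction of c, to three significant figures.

Leg 1: γ = 1/√(1 − 0.955²) = 1/√0.08798 = 3.371; τ_1 = 27.45/3.371 = 8.142 ms.
Leg 2: speed unknown; τ_2 = 31.40/γ_2.
Leg 3: γ = 1/√(1 − 0.9688²) = 1/√0.06143 = 4.035; τ_3 = 20.91/4.035 = 5.182 ms.
Total proper time: 8.142 + τ_2 + 5.182 = 20.70, so τ_2 = 20.70 − 13.32 = 7.376 ms.
γ_2 = 31.40/7.376 = 4.257; β = √(1 − 1/γ²) = √0.9448.

β = 0.972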